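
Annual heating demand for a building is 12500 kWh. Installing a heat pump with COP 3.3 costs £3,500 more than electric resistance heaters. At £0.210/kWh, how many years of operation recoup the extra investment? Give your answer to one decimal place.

Resistance: 12500 kWh × £0.210 = £2,625.00/yr
Heat pump: 12500 / 3.3 = 3788 kWh in → × £0.210 = £795.45/yr
Annual savings = £1,829.55
Payback = £3,500 / £1,829.55 = 1.91 years

1.9 years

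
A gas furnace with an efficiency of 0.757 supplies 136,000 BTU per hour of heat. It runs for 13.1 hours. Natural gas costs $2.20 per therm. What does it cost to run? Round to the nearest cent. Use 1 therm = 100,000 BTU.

$51.78

Heat delivered = 136,000 BTU/h × 13.1 h = 1,781,600 BTU
Gas input = 1,781,600 / 0.757 = 2,353,501 BTU
= 2,353,501 / 100,000 = 23.54 therm
Cost = 23.54 × $2.20/therm = $51.78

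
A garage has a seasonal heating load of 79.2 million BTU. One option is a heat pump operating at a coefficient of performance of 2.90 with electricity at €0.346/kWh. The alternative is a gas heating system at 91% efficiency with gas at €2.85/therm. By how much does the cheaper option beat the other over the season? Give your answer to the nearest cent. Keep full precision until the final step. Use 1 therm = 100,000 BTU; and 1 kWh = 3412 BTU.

€289.02

Heat load = 79.2 × 10⁶ BTU = 79,200,000 BTU
Gas: input = 79,200,000 / 0.91 = 87,032,967 BTU = 870.3 therm → 870.3 × €2.85 = €2,480.44
Heat pump: 79,200,000 BTU / 3412 = 23,210 kWh heat; / 2.90 = 8,004 kWh in → × €0.346 = €2,769.45
Difference = |€2,480.44 − €2,769.45| = €289.02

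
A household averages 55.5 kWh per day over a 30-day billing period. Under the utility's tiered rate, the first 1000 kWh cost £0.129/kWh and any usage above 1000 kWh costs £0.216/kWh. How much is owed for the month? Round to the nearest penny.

Usage = 55.5 kWh/day × 30 days = 1665 kWh
First 1000 kWh × £0.129 = £129.00
Remaining 665 kWh × £0.216 = £143.64
Total = £272.64

£272.64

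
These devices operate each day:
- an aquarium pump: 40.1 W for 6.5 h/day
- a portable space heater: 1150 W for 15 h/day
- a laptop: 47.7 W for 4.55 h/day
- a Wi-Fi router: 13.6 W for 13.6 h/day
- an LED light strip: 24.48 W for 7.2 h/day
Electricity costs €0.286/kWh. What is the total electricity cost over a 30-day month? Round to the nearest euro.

aquarium pump: 40.1 W × 6.5 h × 30 d = 7,820 Wh = 7.82 kWh
portable space heater: 1150 W × 15 h × 30 d = 517,500 Wh = 517.5 kWh
laptop: 47.7 W × 4.55 h × 30 d = 6,511 Wh = 6.511 kWh
Wi-Fi router: 13.6 W × 13.6 h × 30 d = 5,549 Wh = 5.549 kWh
LED light strip: 24.48 W × 7.2 h × 30 d = 5,288 Wh = 5.288 kWh
Total energy = 7.82 + 517.5 + 6.511 + 5.549 + 5.288 = 542.7 kWh
Cost = 542.7 kWh × €0.286 = €155.20 ≈ €155

€155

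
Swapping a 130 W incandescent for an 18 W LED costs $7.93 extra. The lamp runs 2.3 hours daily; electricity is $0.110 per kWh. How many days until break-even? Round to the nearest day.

Power saved = 130 − 18 = 112 W
Daily energy saved = 112 W × 2.3 h = 257.6 Wh = 0.2576 kWh
Daily savings = 0.2576 × $0.110 = $0.0283
Payback = $7.93 / $0.0283 per day = 279.9 days

280 days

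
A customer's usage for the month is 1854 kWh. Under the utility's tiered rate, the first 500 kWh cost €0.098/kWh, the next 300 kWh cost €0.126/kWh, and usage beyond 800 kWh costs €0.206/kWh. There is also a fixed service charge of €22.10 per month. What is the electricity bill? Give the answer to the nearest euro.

€326

First 500 kWh × €0.098 = €49.00
Next 300 kWh × €0.126 = €37.80
Remaining 1054 kWh × €0.206 = €217.12
Energy charge = €303.92; + service €22.10 = €326.02 ≈ €326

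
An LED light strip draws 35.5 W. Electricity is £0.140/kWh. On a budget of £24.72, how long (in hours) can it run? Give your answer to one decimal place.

Energy budget = £24.72 / £0.140 per kWh = 176.6 kWh = 176,571 Wh
Runtime = 176,571 Wh / 35.5 W = 4,974 h

4973.8 h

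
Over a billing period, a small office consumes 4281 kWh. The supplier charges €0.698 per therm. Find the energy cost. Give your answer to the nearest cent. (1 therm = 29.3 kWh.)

€101.98

4281 kWh × (0.03413 therm/kWh) = 146.1 therm
Cost = 146.1 therm × €0.698/therm = €101.98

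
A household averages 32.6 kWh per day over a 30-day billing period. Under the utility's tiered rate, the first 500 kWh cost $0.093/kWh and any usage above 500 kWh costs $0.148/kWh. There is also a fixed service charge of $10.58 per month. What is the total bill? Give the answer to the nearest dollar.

Usage = 32.6 kWh/day × 30 days = 978 kWh
First 500 kWh × $0.093 = $46.50
Remaining 478 kWh × $0.148 = $70.74
Energy charge = $117.24; + service $10.58 = $127.82 ≈ $128

$128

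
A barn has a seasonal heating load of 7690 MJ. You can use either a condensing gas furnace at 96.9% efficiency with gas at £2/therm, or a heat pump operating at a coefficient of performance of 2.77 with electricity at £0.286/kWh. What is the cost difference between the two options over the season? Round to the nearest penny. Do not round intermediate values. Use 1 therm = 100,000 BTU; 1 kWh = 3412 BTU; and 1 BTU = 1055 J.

Heat load = 7690 MJ = 7,690,000,000 J / 1055 = 7,289,100 BTU
Gas: input = 7,289,100 / 0.969 = 7,522,291 BTU = 75.22 therm → 75.22 × £2 = £150.45
Heat pump: 7,289,100 BTU / 3412 = 2,136 kWh heat; / 2.77 = 771.2 kWh in → × £0.286 = £220.57
Difference = |£150.45 − £220.57| = £70.13

£70.13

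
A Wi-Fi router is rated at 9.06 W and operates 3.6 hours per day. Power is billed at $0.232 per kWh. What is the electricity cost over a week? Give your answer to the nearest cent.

$0.05

Energy = 9.06 W × 3.6 h/day × 7 days = 228 Wh = 0.2283 kWh
Cost = 0.2283 kWh × $0.232/kWh = $0.05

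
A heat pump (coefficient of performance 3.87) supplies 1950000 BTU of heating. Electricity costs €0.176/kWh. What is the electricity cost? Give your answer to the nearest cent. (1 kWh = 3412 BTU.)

€25.99

Heat delivered = 1,950,000 BTU / 3412 = 571.5 kWh
Electrical input = 571.5 kWh / 3.87 = 147.7 kWh
Cost = 147.7 × €0.176/kWh = €25.99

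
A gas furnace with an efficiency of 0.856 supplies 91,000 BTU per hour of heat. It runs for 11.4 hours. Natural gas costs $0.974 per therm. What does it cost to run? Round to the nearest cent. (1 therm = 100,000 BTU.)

Heat delivered = 91,000 BTU/h × 11.4 h = 1,037,400 BTU
Gas input = 1,037,400 / 0.856 = 1,211,916 BTU
= 1,211,916 / 100,000 = 12.12 therm
Cost = 12.12 × $0.974/therm = $11.80

$11.80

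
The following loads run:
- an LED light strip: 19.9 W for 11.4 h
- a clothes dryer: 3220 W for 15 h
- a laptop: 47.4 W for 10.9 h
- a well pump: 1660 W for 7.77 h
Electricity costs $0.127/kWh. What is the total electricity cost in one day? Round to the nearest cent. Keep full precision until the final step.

LED light strip: 19.9 W × 11.4 h = 227 Wh = 0.2269 kWh
clothes dryer: 3220 W × 15 h = 48,300 Wh = 48.3 kWh
laptop: 47.4 W × 10.9 h = 517 Wh = 0.5167 kWh
well pump: 1660 W × 7.77 h = 12,898 Wh = 12.9 kWh
Total energy = 0.2269 + 48.3 + 0.5167 + 12.9 = 61.94 kWh
Cost = 61.94 kWh × $0.127 = $7.87

$7.87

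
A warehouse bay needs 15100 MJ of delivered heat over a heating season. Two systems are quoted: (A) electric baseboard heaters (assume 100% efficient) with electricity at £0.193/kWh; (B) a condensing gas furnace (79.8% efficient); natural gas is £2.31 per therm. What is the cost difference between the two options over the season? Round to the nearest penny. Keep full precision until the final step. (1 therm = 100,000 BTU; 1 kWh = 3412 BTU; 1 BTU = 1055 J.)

£395.29

Heat load = 15100 MJ = 15,100,000,000 J / 1055 = 14,312,796 BTU
Gas: input = 14,312,796 / 0.798 = 17,935,835 BTU = 179.4 therm → 179.4 × £2.31 = £414.32
Electric: 14,312,796 BTU / 3412 = 4,195 kWh → × £0.193 = £809.60
Difference = |£414.32 − £809.60| = £395.29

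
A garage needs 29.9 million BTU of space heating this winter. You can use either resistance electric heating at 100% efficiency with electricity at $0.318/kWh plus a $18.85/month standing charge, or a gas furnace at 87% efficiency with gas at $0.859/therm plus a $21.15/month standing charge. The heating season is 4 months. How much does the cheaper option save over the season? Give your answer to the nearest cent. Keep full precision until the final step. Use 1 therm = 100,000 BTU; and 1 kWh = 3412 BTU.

Heat load = 29.9 × 10⁶ BTU = 29,900,000 BTU
Gas: input = 29,900,000 / 0.87 = 34,367,816 BTU = 343.7 therm → 343.7 × $0.859 = $295.22; + 4 × $21.15 standing = $379.82
Electric: 29,900,000 BTU / 3412 = 8,763 kWh → × $0.318 = $2,786.69; + 4 × $18.85 standing = $2,862.09
Difference = |$379.82 − $2,862.09| = $2,482.27

$2482.27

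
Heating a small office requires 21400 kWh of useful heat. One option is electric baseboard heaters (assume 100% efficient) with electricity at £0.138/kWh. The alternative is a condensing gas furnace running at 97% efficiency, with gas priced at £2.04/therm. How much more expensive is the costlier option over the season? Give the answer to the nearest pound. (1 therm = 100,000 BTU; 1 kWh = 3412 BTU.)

£1418

Heat load = 21400 kWh × 3412 = 73,016,800 BTU
Gas: input = 73,016,800 / 0.970 = 75,275,052 BTU = 752.8 therm → 752.8 × £2.04 = £1,535.61
Electric: 73,016,800 BTU / 3412 = 21,400 kWh → × £0.138 = £2,953.20
Difference = |£1,535.61 − £2,953.20| = £1,417.59 ≈ £1418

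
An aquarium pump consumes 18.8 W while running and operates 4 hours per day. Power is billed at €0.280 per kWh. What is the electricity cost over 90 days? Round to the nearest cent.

Energy = 18.8 W × 4 h/day × 90 days = 6,768 Wh = 6.768 kWh
Cost = 6.768 kWh × €0.280/kWh = €1.90

€1.90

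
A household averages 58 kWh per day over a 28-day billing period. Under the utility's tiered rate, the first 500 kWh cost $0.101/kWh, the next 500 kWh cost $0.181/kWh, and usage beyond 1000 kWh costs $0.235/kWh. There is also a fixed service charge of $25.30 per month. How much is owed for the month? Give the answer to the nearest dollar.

$313

Usage = 58 kWh/day × 28 days = 1624 kWh
First 500 kWh × $0.101 = $50.50
Next 500 kWh × $0.181 = $90.50
Remaining 624 kWh × $0.235 = $146.64
Energy charge = $287.64; + service $25.30 = $312.94 ≈ $313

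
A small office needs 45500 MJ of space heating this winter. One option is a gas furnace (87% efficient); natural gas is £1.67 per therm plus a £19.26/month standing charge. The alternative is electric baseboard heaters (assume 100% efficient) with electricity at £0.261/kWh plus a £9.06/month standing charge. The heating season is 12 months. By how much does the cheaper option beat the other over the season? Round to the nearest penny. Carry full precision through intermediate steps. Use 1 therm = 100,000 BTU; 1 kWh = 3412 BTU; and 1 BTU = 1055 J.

£2348.80

Heat load = 45500 MJ = 45,500,000,000 J / 1055 = 43,127,962 BTU
Gas: input = 43,127,962 / 0.87 = 49,572,370 BTU = 495.7 therm → 495.7 × £1.67 = £827.86; + 12 × £19.26 standing = £1,058.98
Electric: 43,127,962 BTU / 3412 = 12,640 kWh → × £0.261 = £3,299.06; + 12 × £9.06 standing = £3,407.78
Difference = |£1,058.98 − £3,407.78| = £2,348.80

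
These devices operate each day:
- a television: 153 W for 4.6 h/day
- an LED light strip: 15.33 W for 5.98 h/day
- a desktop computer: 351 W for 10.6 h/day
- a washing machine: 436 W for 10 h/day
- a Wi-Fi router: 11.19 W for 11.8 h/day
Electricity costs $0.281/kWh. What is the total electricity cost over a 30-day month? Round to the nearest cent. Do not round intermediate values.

television: 153 W × 4.6 h × 30 d = 21,114 Wh = 21.11 kWh
LED light strip: 15.33 W × 5.98 h × 30 d = 2,750 Wh = 2.75 kWh
desktop computer: 351 W × 10.6 h × 30 d = 111,618 Wh = 111.6 kWh
washing machine: 436 W × 10 h × 30 d = 130,800 Wh = 130.8 kWh
Wi-Fi router: 11.19 W × 11.8 h × 30 d = 3,961 Wh = 3.961 kWh
Total energy = 21.11 + 2.75 + 111.6 + 130.8 + 3.961 = 270.2 kWh
Cost = 270.2 kWh × $0.281 = $75.94

$75.94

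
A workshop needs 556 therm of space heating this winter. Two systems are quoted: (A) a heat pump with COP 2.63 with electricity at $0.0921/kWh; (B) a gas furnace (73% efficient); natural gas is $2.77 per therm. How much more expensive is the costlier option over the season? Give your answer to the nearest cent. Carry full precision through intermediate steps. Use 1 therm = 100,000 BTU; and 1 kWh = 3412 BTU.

Heat load = 556 therm × 100,000 = 55,600,000 BTU
Gas: input = 55,600,000 / 0.730 = 76,164,384 BTU = 761.6 therm → 761.6 × $2.77 = $2,109.75
Heat pump: 55,600,000 BTU / 3412 = 16,300 kWh heat; / 2.63 = 6,196 kWh in → × $0.0921 = $570.65
Difference = |$2,109.75 − $570.65| = $1,539.10

$1539.10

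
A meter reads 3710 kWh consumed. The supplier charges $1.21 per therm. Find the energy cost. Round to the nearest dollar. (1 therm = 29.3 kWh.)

$153

3710 kWh × (0.03413 therm/kWh) = 126.6 therm
Cost = 126.6 therm × $1.21/therm = $153.21 ≈ $153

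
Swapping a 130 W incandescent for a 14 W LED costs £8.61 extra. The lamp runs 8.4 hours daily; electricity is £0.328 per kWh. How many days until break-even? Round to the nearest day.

27 days

Power saved = 130 − 14 = 116 W
Daily energy saved = 116 W × 8.4 h = 974.4 Wh = 0.9744 kWh
Daily savings = 0.9744 × £0.328 = £0.3196
Payback = £8.61 / £0.3196 per day = 26.94 days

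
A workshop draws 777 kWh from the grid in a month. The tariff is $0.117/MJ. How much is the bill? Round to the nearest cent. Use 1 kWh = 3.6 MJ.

777 kWh × (3.6 MJ/kWh) = 2,797 MJ
Cost = 2,797 MJ × $0.117/MJ = $327.27

$327.27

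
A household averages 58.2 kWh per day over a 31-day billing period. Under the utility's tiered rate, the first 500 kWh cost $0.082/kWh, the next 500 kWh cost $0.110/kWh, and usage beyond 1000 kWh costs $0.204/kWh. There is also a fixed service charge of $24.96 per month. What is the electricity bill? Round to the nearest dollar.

$285

Usage = 58.2 kWh/day × 31 days = 1804.2 kWh
First 500 kWh × $0.082 = $41.00
Next 500 kWh × $0.110 = $55.00
Remaining 804.2 kWh × $0.204 = $164.06
Energy charge = $260.06; + service $24.96 = $285.02 ≈ $285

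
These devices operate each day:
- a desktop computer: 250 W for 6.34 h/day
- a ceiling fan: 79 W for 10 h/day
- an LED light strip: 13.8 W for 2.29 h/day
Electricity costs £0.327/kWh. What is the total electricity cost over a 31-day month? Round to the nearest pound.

desktop computer: 250 W × 6.34 h × 31 d = 49,135 Wh = 49.13 kWh
ceiling fan: 79 W × 10 h × 31 d = 24,490 Wh = 24.49 kWh
LED light strip: 13.8 W × 2.29 h × 31 d = 980 Wh = 0.9797 kWh
Total energy = 49.13 + 24.49 + 0.9797 = 74.6 kWh
Cost = 74.6 kWh × £0.327 = £24.40 ≈ £24

£24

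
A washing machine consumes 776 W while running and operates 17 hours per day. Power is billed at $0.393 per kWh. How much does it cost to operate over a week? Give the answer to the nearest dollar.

$36

Energy = 776 W × 17 h/day × 7 days = 92,344 Wh = 92.34 kWh
Cost = 92.34 kWh × $0.393/kWh = $36.29 ≈ $36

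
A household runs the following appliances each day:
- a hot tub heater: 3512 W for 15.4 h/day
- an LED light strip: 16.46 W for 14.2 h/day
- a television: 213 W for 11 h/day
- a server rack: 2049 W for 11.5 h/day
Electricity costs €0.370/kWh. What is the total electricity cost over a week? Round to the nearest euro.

hot tub heater: 3512 W × 15.4 h × 7 d = 378,594 Wh = 378.6 kWh
LED light strip: 16.46 W × 14.2 h × 7 d = 1,636 Wh = 1.636 kWh
television: 213 W × 11 h × 7 d = 16,401 Wh = 16.4 kWh
server rack: 2049 W × 11.5 h × 7 d = 164,944 Wh = 164.9 kWh
Total energy = 378.6 + 1.636 + 16.4 + 164.9 = 561.6 kWh
Cost = 561.6 kWh × €0.370 = €207.78 ≈ €208

€208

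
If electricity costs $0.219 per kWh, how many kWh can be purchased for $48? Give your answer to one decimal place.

$48 / $0.219 per kWh = 219.2 kWh

219.2 kWh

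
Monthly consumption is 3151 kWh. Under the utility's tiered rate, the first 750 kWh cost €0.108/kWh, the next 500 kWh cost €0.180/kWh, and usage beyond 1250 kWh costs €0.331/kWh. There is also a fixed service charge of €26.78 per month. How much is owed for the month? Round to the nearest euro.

First 750 kWh × €0.108 = €81.00
Next 500 kWh × €0.180 = €90.00
Remaining 1901 kWh × €0.331 = €629.23
Energy charge = €800.23; + service €26.78 = €827.01 ≈ €827

€827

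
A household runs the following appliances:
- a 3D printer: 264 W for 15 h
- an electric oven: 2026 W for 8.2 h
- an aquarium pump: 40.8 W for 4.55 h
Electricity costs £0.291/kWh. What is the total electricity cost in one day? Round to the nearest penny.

3D printer: 264 W × 15 h = 3,960 Wh = 3.96 kWh
electric oven: 2026 W × 8.2 h = 16,613 Wh = 16.61 kWh
aquarium pump: 40.8 W × 4.55 h = 186 Wh = 0.1856 kWh
Total energy = 3.96 + 16.61 + 0.1856 = 20.76 kWh
Cost = 20.76 kWh × £0.291 = £6.04

£6.04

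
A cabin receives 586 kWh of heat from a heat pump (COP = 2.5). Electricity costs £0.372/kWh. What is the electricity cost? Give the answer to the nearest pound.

Electrical input = 586 kWh / 2.5 = 234.4 kWh
Cost = 234.4 × £0.372/kWh = £87.20 ≈ £87

£87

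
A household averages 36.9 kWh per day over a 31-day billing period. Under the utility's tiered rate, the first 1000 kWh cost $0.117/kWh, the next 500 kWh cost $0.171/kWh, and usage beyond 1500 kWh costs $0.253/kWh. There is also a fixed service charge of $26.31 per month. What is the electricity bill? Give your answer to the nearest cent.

Usage = 36.9 kWh/day × 31 days = 1143.9 kWh
First 1000 kWh × $0.117 = $117.00
Next 143.9 kWh × $0.171 = $24.61
Remaining tier: 0 kWh (not reached)
Energy charge = $141.61; + service $26.31 = $167.92

$167.92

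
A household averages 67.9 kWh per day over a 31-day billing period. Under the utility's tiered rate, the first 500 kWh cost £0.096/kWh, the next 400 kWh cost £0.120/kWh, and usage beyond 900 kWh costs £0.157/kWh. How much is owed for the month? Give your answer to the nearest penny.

£285.17

Usage = 67.9 kWh/day × 31 days = 2104.9 kWh
First 500 kWh × £0.096 = £48.00
Next 400 kWh × £0.120 = £48.00
Remaining 1204.9 kWh × £0.157 = £189.17
Total = £285.17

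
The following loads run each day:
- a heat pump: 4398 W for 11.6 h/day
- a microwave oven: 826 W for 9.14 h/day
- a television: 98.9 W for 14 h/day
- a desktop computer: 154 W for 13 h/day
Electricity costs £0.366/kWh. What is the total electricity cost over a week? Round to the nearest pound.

£159

heat pump: 4398 W × 11.6 h × 7 d = 357,118 Wh = 357.1 kWh
microwave oven: 826 W × 9.14 h × 7 d = 52,847 Wh = 52.85 kWh
television: 98.9 W × 14 h × 7 d = 9,692 Wh = 9.692 kWh
desktop computer: 154 W × 13 h × 7 d = 14,014 Wh = 14.01 kWh
Total energy = 357.1 + 52.85 + 9.692 + 14.01 = 433.7 kWh
Cost = 433.7 kWh × £0.366 = £158.72 ≈ £159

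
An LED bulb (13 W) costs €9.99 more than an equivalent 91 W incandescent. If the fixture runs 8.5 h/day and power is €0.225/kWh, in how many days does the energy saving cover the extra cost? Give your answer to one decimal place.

67.0 days

Power saved = 91 − 13 = 78 W
Daily energy saved = 78 W × 8.5 h = 663 Wh = 0.663 kWh
Daily savings = 0.663 × €0.225 = €0.1492
Payback = €9.99 / €0.1492 per day = 66.97 days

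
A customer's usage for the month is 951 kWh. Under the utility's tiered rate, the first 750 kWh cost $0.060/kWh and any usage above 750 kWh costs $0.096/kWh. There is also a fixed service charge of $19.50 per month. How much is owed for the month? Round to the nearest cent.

First 750 kWh × $0.060 = $45.00
Remaining 201 kWh × $0.096 = $19.30
Energy charge = $64.30; + service $19.50 = $83.80

$83.80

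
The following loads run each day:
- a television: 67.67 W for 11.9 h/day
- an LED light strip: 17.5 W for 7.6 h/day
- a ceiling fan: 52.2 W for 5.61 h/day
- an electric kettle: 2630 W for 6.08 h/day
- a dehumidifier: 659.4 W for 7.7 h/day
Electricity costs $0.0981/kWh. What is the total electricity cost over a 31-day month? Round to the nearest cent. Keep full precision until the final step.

television: 67.67 W × 11.9 h × 31 d = 24,963 Wh = 24.96 kWh
LED light strip: 17.5 W × 7.6 h × 31 d = 4,123 Wh = 4.123 kWh
ceiling fan: 52.2 W × 5.61 h × 31 d = 9,078 Wh = 9.078 kWh
electric kettle: 2630 W × 6.08 h × 31 d = 495,702 Wh = 495.7 kWh
dehumidifier: 659.4 W × 7.7 h × 31 d = 157,399 Wh = 157.4 kWh
Total energy = 24.96 + 4.123 + 9.078 + 495.7 + 157.4 = 691.3 kWh
Cost = 691.3 kWh × $0.0981 = $67.81

$67.81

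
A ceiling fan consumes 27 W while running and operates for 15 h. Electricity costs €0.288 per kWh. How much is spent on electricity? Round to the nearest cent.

€0.12

Energy = 27 W × 15 h = 405 Wh = 0.405 kWh
Cost = 0.405 kWh × €0.288/kWh = €0.12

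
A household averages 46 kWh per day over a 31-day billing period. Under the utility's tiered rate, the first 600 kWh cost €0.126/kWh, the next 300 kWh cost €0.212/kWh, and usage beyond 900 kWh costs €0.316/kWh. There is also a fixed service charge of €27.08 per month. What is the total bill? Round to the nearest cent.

€332.50

Usage = 46 kWh/day × 31 days = 1426 kWh
First 600 kWh × €0.126 = €75.60
Next 300 kWh × €0.212 = €63.60
Remaining 526 kWh × €0.316 = €166.22
Energy charge = €305.42; + service €27.08 = €332.50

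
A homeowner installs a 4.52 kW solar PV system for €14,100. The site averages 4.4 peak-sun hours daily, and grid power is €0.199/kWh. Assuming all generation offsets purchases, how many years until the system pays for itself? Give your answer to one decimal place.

Daily generation = 4.52 kW × 4.4 h = 19.89 kWh
Annual generation = 19.89 × 365 = 7259.1 kWh
Annual savings = 7259.1 × €0.199 = €1,444.56
Payback = €14,100 / €1,444.56 = 9.76 years

9.8 years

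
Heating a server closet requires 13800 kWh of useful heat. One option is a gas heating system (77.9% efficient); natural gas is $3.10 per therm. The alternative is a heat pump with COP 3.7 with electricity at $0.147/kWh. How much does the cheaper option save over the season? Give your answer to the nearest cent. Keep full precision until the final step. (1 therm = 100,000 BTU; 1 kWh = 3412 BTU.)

$1325.48

Heat load = 13800 kWh × 3412 = 47,085,600 BTU
Gas: input = 47,085,600 / 0.779 = 60,443,646 BTU = 604.4 therm → 604.4 × $3.10 = $1,873.75
Heat pump: 47,085,600 BTU / 3412 = 13,800 kWh heat; / 3.7 = 3,730 kWh in → × $0.147 = $548.27
Difference = |$1,873.75 − $548.27| = $1,325.48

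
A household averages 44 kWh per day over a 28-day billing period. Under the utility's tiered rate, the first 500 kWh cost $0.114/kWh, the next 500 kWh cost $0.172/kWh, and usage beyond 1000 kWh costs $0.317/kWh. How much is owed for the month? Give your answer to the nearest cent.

$216.54

Usage = 44 kWh/day × 28 days = 1232 kWh
First 500 kWh × $0.114 = $57.00
Next 500 kWh × $0.172 = $86.00
Remaining 232 kWh × $0.317 = $73.54
Total = $216.54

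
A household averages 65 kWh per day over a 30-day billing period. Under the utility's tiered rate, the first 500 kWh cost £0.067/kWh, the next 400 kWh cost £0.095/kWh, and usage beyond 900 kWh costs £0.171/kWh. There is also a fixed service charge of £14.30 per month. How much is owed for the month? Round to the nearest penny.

£265.35

Usage = 65 kWh/day × 30 days = 1950 kWh
First 500 kWh × £0.067 = £33.50
Next 400 kWh × £0.095 = £38.00
Remaining 1050 kWh × £0.171 = £179.55
Energy charge = £251.05; + service £14.30 = £265.35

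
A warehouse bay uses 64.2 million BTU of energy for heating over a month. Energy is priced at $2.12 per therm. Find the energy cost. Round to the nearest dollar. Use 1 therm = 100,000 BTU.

$1361

64.2 million BTU × (10 therm/million BTU) = 642 therm
Cost = 642 therm × $2.12/therm = $1,361.04 ≈ $1361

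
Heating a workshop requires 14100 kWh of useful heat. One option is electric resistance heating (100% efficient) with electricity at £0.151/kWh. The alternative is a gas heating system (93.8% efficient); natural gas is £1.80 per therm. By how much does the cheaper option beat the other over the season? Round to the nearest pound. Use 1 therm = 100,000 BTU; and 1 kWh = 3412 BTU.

Heat load = 14100 kWh × 3412 = 48,109,200 BTU
Gas: input = 48,109,200 / 0.938 = 51,289,126 BTU = 512.9 therm → 512.9 × £1.80 = £923.20
Electric: 48,109,200 BTU / 3412 = 14,100 kWh → × £0.151 = £2,129.10
Difference = |£923.20 − £2,129.10| = £1,205.90 ≈ £1206

£1206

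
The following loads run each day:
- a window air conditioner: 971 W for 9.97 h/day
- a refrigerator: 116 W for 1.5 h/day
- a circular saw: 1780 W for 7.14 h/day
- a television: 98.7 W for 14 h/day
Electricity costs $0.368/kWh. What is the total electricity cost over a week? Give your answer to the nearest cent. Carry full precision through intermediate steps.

$61.68

window air conditioner: 971 W × 9.97 h × 7 d = 67,766 Wh = 67.77 kWh
refrigerator: 116 W × 1.5 h × 7 d = 1,218 Wh = 1.218 kWh
circular saw: 1780 W × 7.14 h × 7 d = 88,964 Wh = 88.96 kWh
television: 98.7 W × 14 h × 7 d = 9,673 Wh = 9.673 kWh
Total energy = 67.77 + 1.218 + 88.96 + 9.673 = 167.6 kWh
Cost = 167.6 kWh × $0.368 = $61.68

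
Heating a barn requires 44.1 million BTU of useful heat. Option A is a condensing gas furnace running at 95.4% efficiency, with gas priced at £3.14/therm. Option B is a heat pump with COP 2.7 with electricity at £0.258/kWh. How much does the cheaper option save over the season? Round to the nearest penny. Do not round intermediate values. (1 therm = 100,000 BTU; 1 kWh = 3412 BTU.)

£216.46

Heat load = 44.1 × 10⁶ BTU = 44,100,000 BTU
Gas: input = 44,100,000 / 0.954 = 46,226,415 BTU = 462.3 therm → 462.3 × £3.14 = £1,451.51
Heat pump: 44,100,000 BTU / 3412 = 12,920 kWh heat; / 2.7 = 4,787 kWh in → × £0.258 = £1,235.05
Difference = |£1,451.51 − £1,235.05| = £216.46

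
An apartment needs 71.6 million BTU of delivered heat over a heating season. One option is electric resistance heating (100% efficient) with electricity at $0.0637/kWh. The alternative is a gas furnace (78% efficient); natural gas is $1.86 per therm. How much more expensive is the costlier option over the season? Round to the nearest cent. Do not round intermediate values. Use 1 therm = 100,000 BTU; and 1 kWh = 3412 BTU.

$370.66

Heat load = 71.6 × 10⁶ BTU = 71,600,000 BTU
Gas: input = 71,600,000 / 0.78 = 91,794,872 BTU = 917.9 therm → 917.9 × $1.86 = $1,707.38
Electric: 71,600,000 BTU / 3412 = 20,980 kWh → × $0.0637 = $1,336.73
Difference = |$1,707.38 − $1,336.73| = $370.66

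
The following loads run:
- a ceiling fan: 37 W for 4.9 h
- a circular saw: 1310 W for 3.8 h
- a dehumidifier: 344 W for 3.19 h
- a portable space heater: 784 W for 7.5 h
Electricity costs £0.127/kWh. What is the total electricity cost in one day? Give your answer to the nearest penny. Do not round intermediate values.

£1.54

ceiling fan: 37 W × 4.9 h = 181 Wh = 0.1813 kWh
circular saw: 1310 W × 3.8 h = 4,978 Wh = 4.978 kWh
dehumidifier: 344 W × 3.19 h = 1,097 Wh = 1.097 kWh
portable space heater: 784 W × 7.5 h = 5,880 Wh = 5.88 kWh
Total energy = 0.1813 + 4.978 + 1.097 + 5.88 = 12.14 kWh
Cost = 12.14 kWh × £0.127 = £1.54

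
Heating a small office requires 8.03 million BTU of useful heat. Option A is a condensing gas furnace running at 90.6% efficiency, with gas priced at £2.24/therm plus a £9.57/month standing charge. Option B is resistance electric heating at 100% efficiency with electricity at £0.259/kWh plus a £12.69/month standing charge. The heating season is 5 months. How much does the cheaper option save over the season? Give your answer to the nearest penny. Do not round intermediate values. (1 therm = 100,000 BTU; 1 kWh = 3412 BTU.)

Heat load = 8.03 × 10⁶ BTU = 8,030,000 BTU
Gas: input = 8,030,000 / 0.906 = 8,863,135 BTU = 88.63 therm → 88.63 × £2.24 = £198.53; + 5 × £9.57 standing = £246.38
Electric: 8,030,000 BTU / 3412 = 2,353 kWh → × £0.259 = £609.55; + 5 × £12.69 standing = £673.00
Difference = |£246.38 − £673.00| = £426.61

£426.61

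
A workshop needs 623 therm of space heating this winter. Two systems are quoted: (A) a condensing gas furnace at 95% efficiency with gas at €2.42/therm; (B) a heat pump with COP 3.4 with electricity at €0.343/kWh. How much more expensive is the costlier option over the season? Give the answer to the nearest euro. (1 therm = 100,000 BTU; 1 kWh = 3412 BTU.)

€255

Heat load = 623 therm × 100,000 = 62,300,000 BTU
Gas: input = 62,300,000 / 0.95 = 65,578,947 BTU = 655.8 therm → 655.8 × €2.42 = €1,587.01
Heat pump: 62,300,000 BTU / 3412 = 18,260 kWh heat; / 3.4 = 5,370 kWh in → × €0.343 = €1,842.02
Difference = |€1,587.01 − €1,842.02| = €255.01 ≈ €255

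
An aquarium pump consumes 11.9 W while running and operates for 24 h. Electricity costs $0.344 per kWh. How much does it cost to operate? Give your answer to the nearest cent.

Energy = 11.9 W × 24 h = 286 Wh = 0.2856 kWh
Cost = 0.2856 kWh × $0.344/kWh = $0.10

$0.10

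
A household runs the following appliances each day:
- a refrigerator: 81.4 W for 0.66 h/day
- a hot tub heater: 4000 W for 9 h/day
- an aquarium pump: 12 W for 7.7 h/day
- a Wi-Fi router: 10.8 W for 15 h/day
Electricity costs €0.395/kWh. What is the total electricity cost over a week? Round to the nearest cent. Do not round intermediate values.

€100.39

refrigerator: 81.4 W × 0.66 h × 7 d = 376 Wh = 0.3761 kWh
hot tub heater: 4000 W × 9 h × 7 d = 252,000 Wh = 252 kWh
aquarium pump: 12 W × 7.7 h × 7 d = 647 Wh = 0.6468 kWh
Wi-Fi router: 10.8 W × 15 h × 7 d = 1,134 Wh = 1.134 kWh
Total energy = 0.3761 + 252 + 0.6468 + 1.134 = 254.2 kWh
Cost = 254.2 kWh × €0.395 = €100.39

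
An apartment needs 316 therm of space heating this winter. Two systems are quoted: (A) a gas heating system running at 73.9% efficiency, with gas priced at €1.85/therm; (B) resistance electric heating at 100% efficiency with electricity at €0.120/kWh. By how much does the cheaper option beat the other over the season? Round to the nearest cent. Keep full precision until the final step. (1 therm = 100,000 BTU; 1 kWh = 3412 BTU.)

€320.30

Heat load = 316 therm × 100,000 = 31,600,000 BTU
Gas: input = 31,600,000 / 0.739 = 42,760,487 BTU = 427.6 therm → 427.6 × €1.85 = €791.07
Electric: 31,600,000 BTU / 3412 = 9,261 kWh → × €0.120 = €1,111.37
Difference = |€791.07 − €1,111.37| = €320.30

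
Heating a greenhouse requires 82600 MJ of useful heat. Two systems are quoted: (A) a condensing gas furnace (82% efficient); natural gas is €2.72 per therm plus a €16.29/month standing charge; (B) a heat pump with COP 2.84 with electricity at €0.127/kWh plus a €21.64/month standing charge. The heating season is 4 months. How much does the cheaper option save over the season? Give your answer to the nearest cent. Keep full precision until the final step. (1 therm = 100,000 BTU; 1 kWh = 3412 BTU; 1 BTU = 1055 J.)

€1549.53

Heat load = 82600 MJ = 82,600,000,000 J / 1055 = 78,293,839 BTU
Gas: input = 78,293,839 / 0.82 = 95,480,291 BTU = 954.8 therm → 954.8 × €2.72 = €2,597.06; + 4 × €16.29 standing = €2,662.22
Heat pump: 78,293,839 BTU / 3412 = 22,950 kWh heat; / 2.84 = 8,080 kWh in → × €0.127 = €1,026.13; + 4 × €21.64 standing = €1,112.69
Difference = |€2,662.22 − €1,112.69| = €1,549.53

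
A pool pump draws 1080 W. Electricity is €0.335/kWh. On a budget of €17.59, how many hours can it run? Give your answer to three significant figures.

Energy budget = €17.59 / €0.335 per kWh = 52.51 kWh = 52,507 Wh
Runtime = 52,507 Wh / 1080 W = 48.62 h

48.6 h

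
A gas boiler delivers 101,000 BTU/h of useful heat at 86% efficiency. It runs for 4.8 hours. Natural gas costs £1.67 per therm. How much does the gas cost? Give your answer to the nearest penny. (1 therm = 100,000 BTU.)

£9.41

Heat delivered = 101,000 BTU/h × 4.8 h = 484,800 BTU
Gas input = 484,800 / 0.86 = 563,721 BTU
= 563,721 / 100,000 = 5.637 therm
Cost = 5.637 × £1.67/therm = £9.41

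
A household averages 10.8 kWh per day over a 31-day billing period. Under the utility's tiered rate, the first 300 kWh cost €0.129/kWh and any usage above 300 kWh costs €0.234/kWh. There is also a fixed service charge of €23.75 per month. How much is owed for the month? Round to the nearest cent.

Usage = 10.8 kWh/day × 31 days = 334.8 kWh
First 300 kWh × €0.129 = €38.70
Remaining 34.8 kWh × €0.234 = €8.14
Energy charge = €46.84; + service €23.75 = €70.59

€70.59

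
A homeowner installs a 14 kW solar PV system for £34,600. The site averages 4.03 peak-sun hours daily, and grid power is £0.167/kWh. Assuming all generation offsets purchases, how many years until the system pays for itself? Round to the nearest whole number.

Daily generation = 14 kW × 4.03 h = 56.42 kWh
Annual generation = 56.42 × 365 = 20593 kWh
Annual savings = 20593 × £0.167 = £3,439.08
Payback = £34,600 / £3,439.08 = 10.1 years

10 years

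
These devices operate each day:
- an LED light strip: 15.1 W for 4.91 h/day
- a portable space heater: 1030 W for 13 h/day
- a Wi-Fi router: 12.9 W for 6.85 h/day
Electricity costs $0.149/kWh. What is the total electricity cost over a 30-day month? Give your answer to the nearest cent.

LED light strip: 15.1 W × 4.91 h × 30 d = 2,224 Wh = 2.224 kWh
portable space heater: 1030 W × 13 h × 30 d = 401,700 Wh = 401.7 kWh
Wi-Fi router: 12.9 W × 6.85 h × 30 d = 2,651 Wh = 2.651 kWh
Total energy = 2.224 + 401.7 + 2.651 = 406.6 kWh
Cost = 406.6 kWh × $0.149 = $60.58

$60.58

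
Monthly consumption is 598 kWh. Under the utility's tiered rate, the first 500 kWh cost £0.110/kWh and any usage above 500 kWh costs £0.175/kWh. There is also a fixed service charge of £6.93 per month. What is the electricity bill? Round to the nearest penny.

First 500 kWh × £0.110 = £55.00
Remaining 98 kWh × £0.175 = £17.15
Energy charge = £72.15; + service £6.93 = £79.08

£79.08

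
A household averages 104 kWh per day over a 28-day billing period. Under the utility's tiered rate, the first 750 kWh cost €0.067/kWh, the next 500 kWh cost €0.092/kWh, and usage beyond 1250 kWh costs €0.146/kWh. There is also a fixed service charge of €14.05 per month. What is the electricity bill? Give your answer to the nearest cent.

€352.95

Usage = 104 kWh/day × 28 days = 2912 kWh
First 750 kWh × €0.067 = €50.25
Next 500 kWh × €0.092 = €46.00
Remaining 1662 kWh × €0.146 = €242.65
Energy charge = €338.90; + service €14.05 = €352.95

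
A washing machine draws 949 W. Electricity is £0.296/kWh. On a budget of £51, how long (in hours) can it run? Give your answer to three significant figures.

Energy budget = £51 / £0.296 per kWh = 172.3 kWh = 172,297 Wh
Runtime = 172,297 Wh / 949 W = 181.6 h

182 h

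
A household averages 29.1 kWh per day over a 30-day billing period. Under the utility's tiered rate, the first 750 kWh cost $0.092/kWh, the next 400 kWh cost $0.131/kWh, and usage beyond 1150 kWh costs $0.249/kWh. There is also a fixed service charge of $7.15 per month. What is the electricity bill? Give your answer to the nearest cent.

Usage = 29.1 kWh/day × 30 days = 873 kWh
First 750 kWh × $0.092 = $69.00
Next 123 kWh × $0.131 = $16.11
Remaining tier: 0 kWh (not reached)
Energy charge = $85.11; + service $7.15 = $92.26

$92.26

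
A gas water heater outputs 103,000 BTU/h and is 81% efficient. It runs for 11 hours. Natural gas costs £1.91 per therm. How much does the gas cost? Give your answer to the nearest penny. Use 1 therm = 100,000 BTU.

£26.72

Heat delivered = 103,000 BTU/h × 11 h = 1,133,000 BTU
Gas input = 1,133,000 / 0.810 = 1,398,765 BTU
= 1,398,765 / 100,000 = 13.99 therm
Cost = 13.99 × £1.91/therm = £26.72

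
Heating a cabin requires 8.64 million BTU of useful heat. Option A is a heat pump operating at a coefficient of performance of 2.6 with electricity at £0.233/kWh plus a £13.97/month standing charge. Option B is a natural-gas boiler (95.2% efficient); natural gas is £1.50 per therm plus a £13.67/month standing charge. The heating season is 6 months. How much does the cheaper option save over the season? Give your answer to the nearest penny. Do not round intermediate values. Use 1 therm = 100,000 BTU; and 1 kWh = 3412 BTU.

£92.59

Heat load = 8.64 × 10⁶ BTU = 8,640,000 BTU
Gas: input = 8,640,000 / 0.952 = 9,075,630 BTU = 90.76 therm → 90.76 × £1.50 = £136.13; + 6 × £13.67 standing = £218.15
Heat pump: 8,640,000 BTU / 3412 = 2,532 kWh heat; / 2.6 = 973.9 kWh in → × £0.233 = £226.93; + 6 × £13.97 standing = £310.75
Difference = |£218.15 − £310.75| = £92.59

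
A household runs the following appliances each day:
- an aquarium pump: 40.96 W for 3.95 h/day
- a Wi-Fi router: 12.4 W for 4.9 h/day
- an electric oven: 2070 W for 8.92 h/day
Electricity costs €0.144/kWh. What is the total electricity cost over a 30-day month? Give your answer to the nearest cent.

€80.73

aquarium pump: 40.96 W × 3.95 h × 30 d = 4,854 Wh = 4.854 kWh
Wi-Fi router: 12.4 W × 4.9 h × 30 d = 1,823 Wh = 1.823 kWh
electric oven: 2070 W × 8.92 h × 30 d = 553,932 Wh = 553.9 kWh
Total energy = 4.854 + 1.823 + 553.9 = 560.6 kWh
Cost = 560.6 kWh × €0.144 = €80.73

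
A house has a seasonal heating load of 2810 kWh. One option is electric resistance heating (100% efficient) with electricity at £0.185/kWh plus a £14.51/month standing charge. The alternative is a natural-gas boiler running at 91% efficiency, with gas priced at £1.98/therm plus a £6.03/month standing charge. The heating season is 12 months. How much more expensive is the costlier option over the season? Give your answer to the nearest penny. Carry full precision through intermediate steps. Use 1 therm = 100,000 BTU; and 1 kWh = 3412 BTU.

Heat load = 2810 kWh × 3412 = 9,587,720 BTU
Gas: input = 9,587,720 / 0.91 = 10,535,956 BTU = 105.4 therm → 105.4 × £1.98 = £208.61; + 12 × £6.03 standing = £280.97
Electric: 9,587,720 BTU / 3412 = 2,810 kWh → × £0.185 = £519.85; + 12 × £14.51 standing = £693.97
Difference = |£280.97 − £693.97| = £413.00

£413.00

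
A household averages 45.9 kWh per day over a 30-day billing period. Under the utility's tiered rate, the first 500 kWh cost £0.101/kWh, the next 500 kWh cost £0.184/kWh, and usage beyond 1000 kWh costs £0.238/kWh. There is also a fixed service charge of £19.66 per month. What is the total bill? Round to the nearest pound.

Usage = 45.9 kWh/day × 30 days = 1377 kWh
First 500 kWh × £0.101 = £50.50
Next 500 kWh × £0.184 = £92.00
Remaining 377 kWh × £0.238 = £89.73
Energy charge = £232.23; + service £19.66 = £251.89 ≈ £252

£252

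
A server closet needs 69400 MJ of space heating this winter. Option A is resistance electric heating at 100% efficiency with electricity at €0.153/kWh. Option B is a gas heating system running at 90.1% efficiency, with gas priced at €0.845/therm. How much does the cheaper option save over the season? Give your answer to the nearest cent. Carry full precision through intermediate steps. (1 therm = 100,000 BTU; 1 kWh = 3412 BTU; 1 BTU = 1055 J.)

Heat load = 69400 MJ = 69,400,000,000 J / 1055 = 65,781,991 BTU
Gas: input = 65,781,991 / 0.901 = 73,009,978 BTU = 730.1 therm → 730.1 × €0.845 = €616.93
Electric: 65,781,991 BTU / 3412 = 19,280 kWh → × €0.153 = €2,949.78
Difference = |€616.93 − €2,949.78| = €2,332.84

€2332.84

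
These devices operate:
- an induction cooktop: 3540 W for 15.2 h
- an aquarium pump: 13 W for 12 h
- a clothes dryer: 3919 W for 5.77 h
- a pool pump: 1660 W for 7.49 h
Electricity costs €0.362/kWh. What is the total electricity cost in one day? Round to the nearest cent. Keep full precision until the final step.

€32.22

induction cooktop: 3540 W × 15.2 h = 53,808 Wh = 53.81 kWh
aquarium pump: 13 W × 12 h = 156 Wh = 0.156 kWh
clothes dryer: 3919 W × 5.77 h = 22,613 Wh = 22.61 kWh
pool pump: 1660 W × 7.49 h = 12,433 Wh = 12.43 kWh
Total energy = 53.81 + 0.156 + 22.61 + 12.43 = 89.01 kWh
Cost = 89.01 kWh × €0.362 = €32.22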